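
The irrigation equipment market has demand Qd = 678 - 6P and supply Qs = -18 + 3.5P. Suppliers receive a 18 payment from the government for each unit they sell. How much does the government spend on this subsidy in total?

Government cost = 95148/19

Pre-subsidy: 678 - 6P = -18 + 3.5P gives P* = 1392/19, Q* = 4530/19.
With the subsidy, sellers receive Ps = Pb + 18 for each unit, where Pb is the price buyers pay.
Supply in terms of Pb becomes Qs = -18 + 3.5(Pb + 18) = 45 + 3.5Pb. Setting this equal to demand: 678 - 6Pb = 45 + 3.5Pb, so Pb = 1266/19.
Sellers receive Ps = 1266/19 + 18 = 1608/19; Q' = 678 − 6·(1266/19) = 5286/19.
Government outlay = subsidy × quantity = 18 × 5286/19 = 95148/19.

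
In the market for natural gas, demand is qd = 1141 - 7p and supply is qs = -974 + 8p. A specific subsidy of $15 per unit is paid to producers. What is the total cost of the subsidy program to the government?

Pre-subsidy: 1141 - 7p = -974 + 8p gives p* = 141, q* = 154.
With the subsidy, sellers receive ps = pb + 15 for each unit, where pb is the price buyers pay.
Supply in terms of pb becomes qs = -974 + 8(pb + 15) = -854 + 8pb. Setting this equal to demand: 1141 - 7pb = -854 + 8pb, so pb = 133.
Sellers receive ps = 133 + 15 = 148; q' = 1141 − 7·133 = 210.
Government outlay = subsidy × quantity = 15 × 210 = 3150.

Government cost = $3150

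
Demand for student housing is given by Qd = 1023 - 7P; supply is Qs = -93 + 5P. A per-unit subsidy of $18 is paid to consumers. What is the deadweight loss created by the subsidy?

Pre-subsidy: 1023 - 7P = -93 + 5P gives P* = 93, Q* = 372.
With the rebate, buyers effectively pay Pb = Ps − 18, where Ps is the price sellers receive.
Demand in terms of Ps becomes Qd = 1023 − 7(Ps − 18) = 1149 - 7Ps. Setting this equal to supply: 1149 - 7Ps = -93 + 5Ps, so Ps = 103.5.
Buyers pay Pb = 103.5 − 18 = 85.5; Q' = -93 + 5·103.5 = 424.5.
The subsidy expands output by 424.5 − 372 = 52.5 past the efficient level; on those units the gap between marginal cost and willingness to pay runs from 0 up to 18.
DWL = ½ × 18 × 52.5 = 472.5.

Deadweight loss = $472.5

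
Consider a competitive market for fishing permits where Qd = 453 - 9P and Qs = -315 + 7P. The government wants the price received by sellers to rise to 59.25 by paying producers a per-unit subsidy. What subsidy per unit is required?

At a seller price of 59.25, quantity supplied is -315 + 7·59.25 = 99.75.
Buyers absorb 99.75 only when they pay Pb with 453 − 9·Pb = 99.75, i.e. Pb = 39.25.
s = Ps − Pb = 59.25 − 39.25 = 20.

Required subsidy s = 20 per unit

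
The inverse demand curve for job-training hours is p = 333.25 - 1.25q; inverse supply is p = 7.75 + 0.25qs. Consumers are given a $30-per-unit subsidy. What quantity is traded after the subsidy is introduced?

q' = 237

Pre-subsidy: 333.25 - 1.25q = 7.75 + 0.25q gives q* = 217 and p* = 62.
With the rebate, buyers effectively pay pb = ps − 30, where ps is the price sellers receive.
On the curves, pb = 333.25 - 1.25q and ps = 7.75 + 0.25q; the wedge ps − pb = 30 gives 7.75 + 0.25q − (333.25 - 1.25q) = 30, so q' = 237.
Then pb = 333.25 − 1.25·237 = 37 and ps = 7.75 + 0.25·237 = 67.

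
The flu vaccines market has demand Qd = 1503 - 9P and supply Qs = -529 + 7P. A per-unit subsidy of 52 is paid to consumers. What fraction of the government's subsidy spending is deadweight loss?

DWL / government spending = 91/502

Pre-subsidy: 1503 - 9P = -529 + 7P gives P* = 127, Q* = 360.
With the rebate, buyers effectively pay Pb = Ps − 52, where Ps is the price sellers receive.
Demand in terms of Ps becomes Qd = 1503 − 9(Ps − 52) = 1971 - 9Ps. Setting this equal to supply: 1971 - 9Ps = -529 + 7Ps, so Ps = 156.25.
Buyers pay Pb = 156.25 − 52 = 104.25; Q' = -529 + 7·156.25 = 564.75.
ΔCS = ½(360 + 564.75)(127 − 104.25) = 10519.03125; ΔPS = ½(360 + 564.75)(156.25 − 127) = 13524.46875.
Government spending = 52 × 564.75 = 29367.
DWL = ½ × 52 × (564.75 − 360) = 5323.5; fraction = 5323.5 / 29367 = 91/502.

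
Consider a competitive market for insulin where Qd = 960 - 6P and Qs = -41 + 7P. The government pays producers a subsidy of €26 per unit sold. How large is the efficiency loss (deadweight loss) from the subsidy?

Pre-subsidy: 960 - 6P = -41 + 7P gives P* = 77, Q* = 498.
With the subsidy, sellers receive Ps = Pb + 26 for each unit, where Pb is the price buyers pay.
Supply in terms of Pb becomes Qs = -41 + 7(Pb + 26) = 141 + 7Pb. Setting this equal to demand: 960 - 6Pb = 141 + 7Pb, so Pb = 63.
Sellers receive Ps = 63 + 26 = 89; Q' = 960 − 6·63 = 582.
The subsidy expands output by 582 − 498 = 84 past the efficient level; on those units the gap between marginal cost and willingness to pay runs from 0 up to 26.
DWL = ½ × 26 × 84 = 1092.

Deadweight loss = €1092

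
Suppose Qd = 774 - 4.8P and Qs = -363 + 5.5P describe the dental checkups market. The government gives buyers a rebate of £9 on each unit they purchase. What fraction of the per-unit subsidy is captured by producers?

Pre-subsidy: 774 - 4.8P = -363 + 5.5P gives P* = 11370/103, Q* = 25146/103.
With the rebate, buyers effectively pay Pb = Ps − 9, where Ps is the price sellers receive.
Demand in terms of Ps becomes Qd = 774 − 4.8(Ps − 9) = 817.2 - 4.8Ps. Setting this equal to supply: 817.2 - 4.8Ps = -363 + 5.5Ps, so Ps = 11802/103.
Buyers pay Pb = 11802/103 − 9 = 10875/103; Q' = -363 + 5.5·(11802/103) = 27522/103.
Buyers' price falls by P* − Pb = 11370/103 − 10875/103 = 495/103; sellers' price rises by Ps − P* = 11802/103 − 11370/103 = 432/103.
So producers capture (432/103)/9 = 48/103 of each unit of subsidy.

Producer share = 48/103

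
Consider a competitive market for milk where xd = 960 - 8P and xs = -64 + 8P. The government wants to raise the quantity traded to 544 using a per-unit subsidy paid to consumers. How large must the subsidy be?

Required subsidy s = 24 per unit

At x = 544, invert demand for the buyer price: Pb = (960 − 544)/8 = 52; invert supply for the seller price: Ps = (544 − (-64))/8 = 76.
The subsidy must fill the gap: s = Ps − Pb = 76 − 52 = 24.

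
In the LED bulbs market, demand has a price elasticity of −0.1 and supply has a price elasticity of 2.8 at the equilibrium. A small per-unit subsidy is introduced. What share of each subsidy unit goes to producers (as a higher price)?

For a small subsidy around the equilibrium, the benefit split depends on the relative slopes, which at a point are proportional to the elasticities.
Buyer share = εs/(εs + |εd|) = 2.8/(2.8 + 0.1) = 28/29; seller share = |εd|/(εs + |εd|) = 1/29.
So producers capture 1/29 of the subsidy.

Producer share = 1/29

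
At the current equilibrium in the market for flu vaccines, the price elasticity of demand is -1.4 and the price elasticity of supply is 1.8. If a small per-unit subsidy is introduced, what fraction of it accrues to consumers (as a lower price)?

For a small subsidy around the equilibrium, the benefit split depends on the relative slopes, which at a point are proportional to the elasticities.
Buyer share = εs/(εs + |εd|) = 1.8/(1.8 + 1.4) = 0.5625; seller share = |εd|/(εs + |εd|) = 0.4375.

Consumer share = 0.5625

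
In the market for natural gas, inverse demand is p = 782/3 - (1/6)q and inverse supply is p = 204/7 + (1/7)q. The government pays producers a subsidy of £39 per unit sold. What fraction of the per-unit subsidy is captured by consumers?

Pre-subsidy: 782/3 - (1/6)q = 204/7 + (1/7)q gives q* = 748 and p* = 136.
With the subsidy, sellers receive ps = pb + 39 for each unit, where pb is the price buyers pay.
On the curves, pb = 782/3 - (1/6)q and ps = 204/7 + (1/7)q; the wedge ps − pb = 39 gives 204/7 + (1/7)q − (782/3 - (1/6)q) = 39, so q' = 874.
Then pb = 782/3 − (1/6)·874 = 115 and ps = 204/7 + (1/7)·874 = 154.
Buyers' price falls by p* − pb = 136 − 115 = 21; sellers' price rises by ps − p* = 154 − 136 = 18.
So consumers capture 21/39 = 7/13 of each unit of subsidy.

Consumer share = 7/13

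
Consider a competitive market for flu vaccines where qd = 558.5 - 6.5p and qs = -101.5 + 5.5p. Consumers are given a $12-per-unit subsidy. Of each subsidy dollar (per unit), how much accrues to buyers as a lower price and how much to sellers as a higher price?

Buyers gain $5.5 per unit; sellers gain $6.5 per unit

Pre-subsidy: 558.5 - 6.5p = -101.5 + 5.5p gives p* = 55, q* = 201.
With the rebate, buyers effectively pay pb = ps − 12, where ps is the price sellers receive.
Demand in terms of ps becomes qd = 558.5 − 6.5(ps − 12) = 636.5 - 6.5ps. Setting this equal to supply: 636.5 - 6.5ps = -101.5 + 5.5ps, so ps = 61.5.
Buyers pay pb = 61.5 − 12 = 49.5; q' = -101.5 + 5.5·61.5 = 236.75.
Buyers' price falls by p* − pb = 55 − 49.5 = 5.5; sellers' price rises by ps − p* = 61.5 − 55 = 6.5.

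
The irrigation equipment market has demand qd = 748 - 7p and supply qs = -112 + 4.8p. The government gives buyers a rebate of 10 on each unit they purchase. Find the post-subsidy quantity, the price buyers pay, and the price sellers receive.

Pre-subsidy: 748 - 7p = -112 + 4.8p gives p* = 4300/59, q* = 14032/59.
With the rebate, buyers effectively pay pb = ps − 10, where ps is the price sellers receive.
Demand in terms of ps becomes qd = 748 − 7(ps − 10) = 818 - 7ps. Setting this equal to supply: 818 - 7ps = -112 + 4.8ps, so ps = 4650/59.
Buyers pay pb = 4650/59 − 10 = 4060/59; q' = -112 + 4.8·(4650/59) = 15712/59.

q' = 15712/59; buyers pay 4060/59; sellers receive 4650/59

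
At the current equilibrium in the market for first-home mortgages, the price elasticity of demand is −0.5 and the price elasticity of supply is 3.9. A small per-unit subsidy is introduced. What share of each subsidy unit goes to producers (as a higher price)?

For a small subsidy around the equilibrium, the benefit split depends on the relative slopes, which at a point are proportional to the elasticities.
Buyer share = εs/(εs + |εd|) = 3.9/(3.9 + 0.5) = 39/44; seller share = |εd|/(εs + |εd|) = 5/44.
So producers capture 5/44 of the subsidy.

Producer share = 5/44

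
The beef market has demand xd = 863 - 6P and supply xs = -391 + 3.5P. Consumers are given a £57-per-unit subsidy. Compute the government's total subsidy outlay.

Pre-subsidy: 863 - 6P = -391 + 3.5P gives P* = 132, x* = 71.
With the rebate, buyers effectively pay Pb = Ps − 57, where Ps is the price sellers receive.
Demand in terms of Ps becomes xd = 863 − 6(Ps − 57) = 1205 - 6Ps. Setting this equal to supply: 1205 - 6Ps = -391 + 3.5Ps, so Ps = 168.
Buyers pay Pb = 168 − 57 = 111; x' = -391 + 3.5·168 = 197.
Government outlay = subsidy × quantity = 57 × 197 = 11229.

Government cost = £11229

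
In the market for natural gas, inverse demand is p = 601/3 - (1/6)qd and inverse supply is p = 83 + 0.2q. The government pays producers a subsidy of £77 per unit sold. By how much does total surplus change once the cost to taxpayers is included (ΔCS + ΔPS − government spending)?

Net change in total surplus = -£8085

Pre-subsidy: 601/3 - (1/6)q = 83 + 0.2q gives q* = 320 and p* = 147.
With the subsidy, sellers receive ps = pb + 77 for each unit, where pb is the price buyers pay.
On the curves, pb = 601/3 - (1/6)q and ps = 83 + 0.2q; the wedge ps − pb = 77 gives 83 + 0.2q − (601/3 - (1/6)q) = 77, so q' = 530.
Then pb = 601/3 − (1/6)·530 = 112 and ps = 83 + 0.2·530 = 189.
ΔCS = ½(320 + 530)(147 − 112) = 14875; ΔPS = ½(320 + 530)(189 − 147) = 17850.
Government spending = 77 × 530 = 40810.
Net change = 14875 + 17850 − 40810 = -8085. The loss equals the DWL triangle ½·77·210.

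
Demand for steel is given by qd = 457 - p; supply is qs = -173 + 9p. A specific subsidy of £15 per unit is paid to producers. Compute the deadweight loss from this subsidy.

Pre-subsidy: 457 - p = -173 + 9p gives p* = 63, q* = 394.
With the subsidy, sellers receive ps = pb + 15 for each unit, where pb is the price buyers pay.
Supply in terms of pb becomes qs = -173 + 9(pb + 15) = -38 + 9pb. Setting this equal to demand: 457 - pb = -38 + 9pb, so pb = 49.5.
Sellers receive ps = 49.5 + 15 = 64.5; q' = 457 − 1·49.5 = 407.5.
The subsidy expands output by 407.5 − 394 = 13.5 past the efficient level; on those units the gap between marginal cost and willingness to pay runs from 0 up to 15.
DWL = ½ × 15 × 13.5 = 101.25.

Deadweight loss = £101.25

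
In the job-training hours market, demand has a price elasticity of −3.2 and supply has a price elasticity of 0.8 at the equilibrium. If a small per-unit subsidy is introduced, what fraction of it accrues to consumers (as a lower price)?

Consumer share = 0.2

For a small subsidy around the equilibrium, the benefit split depends on the relative slopes, which at a point are proportional to the elasticities.
Buyer share = εs/(εs + |εd|) = 0.8/(0.8 + 3.2) = 0.2; seller share = |εd|/(εs + |εd|) = 0.8.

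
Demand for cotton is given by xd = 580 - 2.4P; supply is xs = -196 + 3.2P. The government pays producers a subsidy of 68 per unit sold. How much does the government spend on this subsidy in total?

Pre-subsidy: 580 - 2.4P = -196 + 3.2P gives P* = 970/7, x* = 1732/7.
With the subsidy, sellers receive Ps = Pb + 68 for each unit, where Pb is the price buyers pay.
Supply in terms of Pb becomes xs = -196 + 3.2(Pb + 68) = 21.6 + 3.2Pb. Setting this equal to demand: 580 - 2.4Pb = 21.6 + 3.2Pb, so Pb = 698/7.
Sellers receive Ps = 698/7 + 68 = 1174/7; x' = 580 − 2.4·(698/7) = 11924/35.
Government outlay = subsidy × quantity = 68 × 11924/35 = 810832/35.

Government cost = 810832/35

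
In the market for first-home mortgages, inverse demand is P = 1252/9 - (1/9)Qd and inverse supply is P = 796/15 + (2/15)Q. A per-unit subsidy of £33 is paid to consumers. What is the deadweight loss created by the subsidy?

Pre-subsidy: 1252/9 - (1/9)Q = 796/15 + (2/15)Q gives Q* = 352 and P* = 100.
With the rebate, buyers effectively pay Pb = Ps − 33, where Ps is the price sellers receive.
On the curves, Pb = 1252/9 - (1/9)Q and Ps = 796/15 + (2/15)Q; the wedge Ps − Pb = 33 gives 796/15 + (2/15)Q − (1252/9 - (1/9)Q) = 33, so Q' = 487.
Then Pb = 1252/9 − (1/9)·487 = 85 and Ps = 796/15 + (2/15)·487 = 118.
The subsidy expands output by 487 − 352 = 135 past the efficient level; on those units the gap between marginal cost and willingness to pay runs from 0 up to 33.
DWL = ½ × 33 × 135 = 2227.5.

Deadweight loss = £2227.5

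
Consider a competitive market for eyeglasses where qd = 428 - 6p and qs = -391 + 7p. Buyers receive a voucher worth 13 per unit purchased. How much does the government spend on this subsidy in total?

Pre-subsidy: 428 - 6p = -391 + 7p gives p* = 63, q* = 50.
With the rebate, buyers effectively pay pb = ps − 13, where ps is the price sellers receive.
Demand in terms of ps becomes qd = 428 − 6(ps − 13) = 506 - 6ps. Setting this equal to supply: 506 - 6ps = -391 + 7ps, so ps = 69.
Buyers pay pb = 69 − 13 = 56; q' = -391 + 7·69 = 92.
Government outlay = subsidy × quantity = 13 × 92 = 1196.

Government cost = 1196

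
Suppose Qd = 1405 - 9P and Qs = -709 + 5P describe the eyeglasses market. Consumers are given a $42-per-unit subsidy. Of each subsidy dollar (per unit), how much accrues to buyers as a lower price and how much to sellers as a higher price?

Pre-subsidy: 1405 - 9P = -709 + 5P gives P* = 151, Q* = 46.
With the rebate, buyers effectively pay Pb = Ps − 42, where Ps is the price sellers receive.
Demand in terms of Ps becomes Qd = 1405 − 9(Ps − 42) = 1783 - 9Ps. Setting this equal to supply: 1783 - 9Ps = -709 + 5Ps, so Ps = 178.
Buyers pay Pb = 178 − 42 = 136; Q' = -709 + 5·178 = 181.
Buyers' price falls by P* − Pb = 151 − 136 = 15; sellers' price rises by Ps − P* = 178 − 151 = 27.

Buyers gain $15 per unit; sellers gain $27 per unit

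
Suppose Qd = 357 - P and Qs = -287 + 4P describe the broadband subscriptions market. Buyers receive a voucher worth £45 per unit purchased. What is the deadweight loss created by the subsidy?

Pre-subsidy: 357 - P = -287 + 4P gives P* = 128.8, Q* = 228.2.
With the rebate, buyers effectively pay Pb = Ps − 45, where Ps is the price sellers receive.
Demand in terms of Ps becomes Qd = 357 − 1(Ps − 45) = 402 - Ps. Setting this equal to supply: 402 - Ps = -287 + 4Ps, so Ps = 137.8.
Buyers pay Pb = 137.8 − 45 = 92.8; Q' = -287 + 4·137.8 = 264.2.
The subsidy expands output by 264.2 − 228.2 = 36 past the efficient level; on those units the gap between marginal cost and willingness to pay runs from 0 up to 45.
DWL = ½ × 45 × 36 = 810.

Deadweight loss = £810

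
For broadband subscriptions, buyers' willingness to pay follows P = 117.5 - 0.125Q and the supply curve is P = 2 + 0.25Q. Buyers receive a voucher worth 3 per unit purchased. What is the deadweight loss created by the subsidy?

Pre-subsidy: 117.5 - 0.125Q = 2 + 0.25Q gives Q* = 308 and P* = 79.
With the rebate, buyers effectively pay Pb = Ps − 3, where Ps is the price sellers receive.
On the curves, Pb = 117.5 - 0.125Q and Ps = 2 + 0.25Q; the wedge Ps − Pb = 3 gives 2 + 0.25Q − (117.5 - 0.125Q) = 3, so Q' = 316.
Then Pb = 117.5 − 0.125·316 = 78 and Ps = 2 + 0.25·316 = 81.
The subsidy expands output by 316 − 308 = 8 past the efficient level; on those units the gap between marginal cost and willingness to pay runs from 0 up to 3.
DWL = ½ × 3 × 8 = 12.

Deadweight loss = 12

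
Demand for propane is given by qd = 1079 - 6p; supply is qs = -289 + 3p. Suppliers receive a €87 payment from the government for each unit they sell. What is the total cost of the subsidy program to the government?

Pre-subsidy: 1079 - 6p = -289 + 3p gives p* = 152, q* = 167.
With the subsidy, sellers receive ps = pb + 87 for each unit, where pb is the price buyers pay.
Supply in terms of pb becomes qs = -289 + 3(pb + 87) = -28 + 3pb. Setting this equal to demand: 1079 - 6pb = -28 + 3pb, so pb = 123.
Sellers receive ps = 123 + 87 = 210; q' = 1079 − 6·123 = 341.
Government outlay = subsidy × quantity = 87 × 341 = 29667.

Government cost = €29667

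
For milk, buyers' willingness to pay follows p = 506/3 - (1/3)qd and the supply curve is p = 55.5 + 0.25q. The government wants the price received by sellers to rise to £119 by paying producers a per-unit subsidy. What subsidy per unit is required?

At a seller price of 119, quantity supplied is -222 + 4·119 = 254.
Buyers absorb 254 only when they pay pb = 506/3 − (1/3)·254 = 84.
s = ps − pb = 119 − 84 = 35.

Required subsidy s = £35 per unit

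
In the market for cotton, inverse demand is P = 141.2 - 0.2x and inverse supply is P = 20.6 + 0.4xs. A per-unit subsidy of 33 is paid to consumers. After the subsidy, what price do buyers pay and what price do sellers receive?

Buyers pay 90; sellers receive 123

Pre-subsidy: 141.2 - 0.2x = 20.6 + 0.4x gives x* = 201 and P* = 101.
With the rebate, buyers effectively pay Pb = Ps − 33, where Ps is the price sellers receive.
On the curves, Pb = 141.2 - 0.2x and Ps = 20.6 + 0.4x; the wedge Ps − Pb = 33 gives 20.6 + 0.4x − (141.2 - 0.2x) = 33, so x' = 256.
Then Pb = 141.2 − 0.2·256 = 90 and Ps = 20.6 + 0.4·256 = 123.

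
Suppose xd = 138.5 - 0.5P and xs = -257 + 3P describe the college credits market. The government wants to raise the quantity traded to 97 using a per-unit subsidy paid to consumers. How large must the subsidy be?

Required subsidy s = 35 per unit

At x = 97, invert demand for the buyer price: Pb = (138.5 − 97)/0.5 = 83; invert supply for the seller price: Ps = (97 − (-257))/3 = 118.
The subsidy must fill the gap: s = Ps − Pb = 118 − 83 = 35.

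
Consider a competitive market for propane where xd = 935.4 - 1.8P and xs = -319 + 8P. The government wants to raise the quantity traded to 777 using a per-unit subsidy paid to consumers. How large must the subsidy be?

At x = 777, invert demand for the buyer price: Pb = (935.4 − 777)/1.8 = 88; invert supply for the seller price: Ps = (777 − (-319))/8 = 137.
The subsidy must fill the gap: s = Ps − Pb = 137 − 88 = 49.

Required subsidy s = 49 per unit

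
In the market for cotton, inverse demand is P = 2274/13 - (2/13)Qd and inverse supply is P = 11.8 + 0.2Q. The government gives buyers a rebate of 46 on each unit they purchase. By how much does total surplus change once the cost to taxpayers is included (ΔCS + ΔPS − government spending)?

Net change in total surplus = -2990

Pre-subsidy: 2274/13 - (2/13)Q = 11.8 + 0.2Q gives Q* = 461 and P* = 104.
With the rebate, buyers effectively pay Pb = Ps − 46, where Ps is the price sellers receive.
On the curves, Pb = 2274/13 - (2/13)Q and Ps = 11.8 + 0.2Q; the wedge Ps − Pb = 46 gives 11.8 + 0.2Q − (2274/13 - (2/13)Q) = 46, so Q' = 591.
Then Pb = 2274/13 − (2/13)·591 = 84 and Ps = 11.8 + 0.2·591 = 130.
ΔCS = ½(461 + 591)(104 − 84) = 10520; ΔPS = ½(461 + 591)(130 − 104) = 13676.
Government spending = 46 × 591 = 27186.
Net change = 10520 + 13676 − 27186 = -2990. The loss equals the DWL triangle ½·46·130.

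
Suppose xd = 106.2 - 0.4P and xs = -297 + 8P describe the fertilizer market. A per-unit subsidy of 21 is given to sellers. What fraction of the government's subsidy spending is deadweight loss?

DWL / government spending = 4/95

Pre-subsidy: 106.2 - 0.4P = -297 + 8P gives P* = 48, x* = 87.
With the subsidy, sellers receive Ps = Pb + 21 for each unit, where Pb is the price buyers pay.
Supply in terms of Pb becomes xs = -297 + 8(Pb + 21) = -129 + 8Pb. Setting this equal to demand: 106.2 - 0.4Pb = -129 + 8Pb, so Pb = 28.
Sellers receive Ps = 28 + 21 = 49; x' = 106.2 − 0.4·28 = 95.
ΔCS = ½(87 + 95)(48 − 28) = 1820; ΔPS = ½(87 + 95)(49 − 48) = 91.
Government spending = 21 × 95 = 1995.
DWL = ½ × 21 × (95 − 87) = 84; fraction = 84 / 1995 = 4/95.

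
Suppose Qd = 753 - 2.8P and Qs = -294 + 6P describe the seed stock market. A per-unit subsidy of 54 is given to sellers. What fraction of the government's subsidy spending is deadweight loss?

DWL / government spending = 378/3835

Pre-subsidy: 753 - 2.8P = -294 + 6P gives P* = 5235/44, Q* = 9237/22.
With the subsidy, sellers receive Ps = Pb + 54 for each unit, where Pb is the price buyers pay.
Supply in terms of Pb becomes Qs = -294 + 6(Pb + 54) = 30 + 6Pb. Setting this equal to demand: 753 - 2.8Pb = 30 + 6Pb, so Pb = 3615/44.
Sellers receive Ps = 3615/44 + 54 = 5991/44; Q' = 753 − 2.8·(3615/44) = 11505/22.
ΔCS = ½(9237/22 + 11505/22)(5235/44 − 3615/44) = 4200255/242; ΔPS = ½(9237/22 + 11505/22)(5991/44 − 5235/44) = 1960119/242.
Government spending = 54 × 11505/22 = 310635/11.
DWL = ½ × 54 × (11505/22 − 9237/22) = 30618/11; fraction = (30618/11) / (310635/11) = 378/3835.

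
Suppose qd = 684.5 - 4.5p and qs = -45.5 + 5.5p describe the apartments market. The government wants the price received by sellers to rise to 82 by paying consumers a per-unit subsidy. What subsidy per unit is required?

At a seller price of 82, quantity supplied is -45.5 + 5.5·82 = 405.5.
Buyers absorb 405.5 only when they pay pb with 684.5 − 4.5·pb = 405.5, i.e. pb = 62.
s = ps − pb = 82 − 62 = 20.

Required subsidy s = 20 per unit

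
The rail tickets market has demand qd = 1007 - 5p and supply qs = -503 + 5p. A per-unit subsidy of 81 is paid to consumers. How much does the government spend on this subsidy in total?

Government cost = 36814.5

Pre-subsidy: 1007 - 5p = -503 + 5p gives p* = 151, q* = 252.
With the rebate, buyers effectively pay pb = ps − 81, where ps is the price sellers receive.
Demand in terms of ps becomes qd = 1007 − 5(ps − 81) = 1412 - 5ps. Setting this equal to supply: 1412 - 5ps = -503 + 5ps, so ps = 191.5.
Buyers pay pb = 191.5 − 81 = 110.5; q' = -503 + 5·191.5 = 454.5.
Government outlay = subsidy × quantity = 81 × 454.5 = 36814.5.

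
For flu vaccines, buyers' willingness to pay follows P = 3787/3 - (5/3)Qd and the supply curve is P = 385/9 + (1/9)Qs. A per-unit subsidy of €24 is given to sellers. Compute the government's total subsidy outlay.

Government cost = €16788

Pre-subsidy: 3787/3 - (5/3)Q = 385/9 + (1/9)Q gives Q* = 686 and P* = 119.
With the subsidy, sellers receive Ps = Pb + 24 for each unit, where Pb is the price buyers pay.
On the curves, Pb = 3787/3 - (5/3)Q and Ps = 385/9 + (1/9)Q; the wedge Ps − Pb = 24 gives 385/9 + (1/9)Q − (3787/3 - (5/3)Q) = 24, so Q' = 699.5.
Then Pb = 3787/3 − (5/3)·699.5 = 96.5 and Ps = 385/9 + (1/9)·699.5 = 120.5.
Government outlay = subsidy × quantity = 24 × 699.5 = 16788.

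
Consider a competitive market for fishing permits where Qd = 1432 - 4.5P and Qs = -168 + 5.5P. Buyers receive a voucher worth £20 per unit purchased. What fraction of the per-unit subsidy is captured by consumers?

Pre-subsidy: 1432 - 4.5P = -168 + 5.5P gives P* = 160, Q* = 712.
With the rebate, buyers effectively pay Pb = Ps − 20, where Ps is the price sellers receive.
Demand in terms of Ps becomes Qd = 1432 − 4.5(Ps − 20) = 1522 - 4.5Ps. Setting this equal to supply: 1522 - 4.5Ps = -168 + 5.5Ps, so Ps = 169.
Buyers pay Pb = 169 − 20 = 149; Q' = -168 + 5.5·169 = 761.5.
Buyers' price falls by P* − Pb = 160 − 149 = 11; sellers' price rises by Ps − P* = 169 − 160 = 9.
So consumers capture 11/20 = 0.55 of each unit of subsidy.

Consumer share = 0.55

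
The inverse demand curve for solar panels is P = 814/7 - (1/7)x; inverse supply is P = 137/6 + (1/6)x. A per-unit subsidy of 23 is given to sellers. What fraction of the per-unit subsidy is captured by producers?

Producer share = 7/13

Pre-subsidy: 814/7 - (1/7)x = 137/6 + (1/6)x gives x* = 3925/13 and P* = 951/13.
With the subsidy, sellers receive Ps = Pb + 23 for each unit, where Pb is the price buyers pay.
On the curves, Pb = 814/7 - (1/7)x and Ps = 137/6 + (1/6)x; the wedge Ps − Pb = 23 gives 137/6 + (1/6)x − (814/7 - (1/7)x) = 23, so x' = 4891/13.
Then Pb = 814/7 − (1/7)·(4891/13) = 813/13 and Ps = 137/6 + (1/6)·(4891/13) = 1112/13.
Buyers' price falls by P* − Pb = 951/13 − 813/13 = 138/13; sellers' price rises by Ps − P* = 1112/13 − 951/13 = 161/13.
So producers capture (161/13)/23 = 7/13 of each unit of subsidy.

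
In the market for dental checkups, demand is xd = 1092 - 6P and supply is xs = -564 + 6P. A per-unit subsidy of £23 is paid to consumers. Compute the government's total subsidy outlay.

Government cost = £7659

Pre-subsidy: 1092 - 6P = -564 + 6P gives P* = 138, x* = 264.
With the rebate, buyers effectively pay Pb = Ps − 23, where Ps is the price sellers receive.
Demand in terms of Ps becomes xd = 1092 − 6(Ps − 23) = 1230 - 6Ps. Setting this equal to supply: 1230 - 6Ps = -564 + 6Ps, so Ps = 149.5.
Buyers pay Pb = 149.5 − 23 = 126.5; x' = -564 + 6·149.5 = 333.
Government outlay = subsidy × quantity = 23 × 333 = 7659.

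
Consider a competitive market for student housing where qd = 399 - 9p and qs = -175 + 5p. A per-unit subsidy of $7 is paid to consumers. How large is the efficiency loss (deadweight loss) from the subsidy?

Deadweight loss = $78.75

Pre-subsidy: 399 - 9p = -175 + 5p gives p* = 41, q* = 30.
With the rebate, buyers effectively pay pb = ps − 7, where ps is the price sellers receive.
Demand in terms of ps becomes qd = 399 − 9(ps − 7) = 462 - 9ps. Setting this equal to supply: 462 - 9ps = -175 + 5ps, so ps = 45.5.
Buyers pay pb = 45.5 − 7 = 38.5; q' = -175 + 5·45.5 = 52.5.
The subsidy expands output by 52.5 − 30 = 22.5 past the efficient level; on those units the gap between marginal cost and willingness to pay runs from 0 up to 7.
DWL = ½ × 7 × 22.5 = 78.75.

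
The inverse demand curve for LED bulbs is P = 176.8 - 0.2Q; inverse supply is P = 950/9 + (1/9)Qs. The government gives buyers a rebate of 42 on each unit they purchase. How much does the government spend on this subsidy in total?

Pre-subsidy: 176.8 - 0.2Q = 950/9 + (1/9)Q gives Q* = 229 and P* = 131.
With the rebate, buyers effectively pay Pb = Ps − 42, where Ps is the price sellers receive.
On the curves, Pb = 176.8 - 0.2Q and Ps = 950/9 + (1/9)Q; the wedge Ps − Pb = 42 gives 950/9 + (1/9)Q − (176.8 - 0.2Q) = 42, so Q' = 364.
Then Pb = 176.8 − 0.2·364 = 104 and Ps = 950/9 + (1/9)·364 = 146.
Government outlay = subsidy × quantity = 42 × 364 = 15288.

Government cost = 15288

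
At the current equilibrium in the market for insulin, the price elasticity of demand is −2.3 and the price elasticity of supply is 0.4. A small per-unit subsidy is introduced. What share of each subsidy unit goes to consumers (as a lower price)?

For a small subsidy around the equilibrium, the benefit split depends on the relative slopes, which at a point are proportional to the elasticities.
Buyer share = εs/(εs + |εd|) = 0.4/(0.4 + 2.3) = 4/27; seller share = |εd|/(εs + |εd|) = 23/27.

Consumer share = 4/27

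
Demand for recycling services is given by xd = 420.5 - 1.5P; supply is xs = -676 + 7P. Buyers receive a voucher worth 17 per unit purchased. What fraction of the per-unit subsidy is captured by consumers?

Pre-subsidy: 420.5 - 1.5P = -676 + 7P gives P* = 129, x* = 227.
With the rebate, buyers effectively pay Pb = Ps − 17, where Ps is the price sellers receive.
Demand in terms of Ps becomes xd = 420.5 − 1.5(Ps − 17) = 446 - 1.5Ps. Setting this equal to supply: 446 - 1.5Ps = -676 + 7Ps, so Ps = 132.
Buyers pay Pb = 132 − 17 = 115; x' = -676 + 7·132 = 248.
Buyers' price falls by P* − Pb = 129 − 115 = 14; sellers' price rises by Ps − P* = 132 − 129 = 3.
So consumers capture 14/17 = 14/17 of each unit of subsidy.

Consumer share = 14/17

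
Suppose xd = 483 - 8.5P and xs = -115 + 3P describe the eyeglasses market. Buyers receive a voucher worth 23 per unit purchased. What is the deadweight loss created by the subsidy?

Pre-subsidy: 483 - 8.5P = -115 + 3P gives P* = 52, x* = 41.
With the rebate, buyers effectively pay Pb = Ps − 23, where Ps is the price sellers receive.
Demand in terms of Ps becomes xd = 483 − 8.5(Ps − 23) = 678.5 - 8.5Ps. Setting this equal to supply: 678.5 - 8.5Ps = -115 + 3Ps, so Ps = 69.
Buyers pay Pb = 69 − 23 = 46; x' = -115 + 3·69 = 92.
The subsidy expands output by 92 − 41 = 51 past the efficient level; on those units the gap between marginal cost and willingness to pay runs from 0 up to 23.
DWL = ½ × 23 × 51 = 586.5.

Deadweight loss = 586.5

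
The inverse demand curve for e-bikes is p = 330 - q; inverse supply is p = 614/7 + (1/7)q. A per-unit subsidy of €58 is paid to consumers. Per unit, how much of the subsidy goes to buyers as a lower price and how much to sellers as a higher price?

Pre-subsidy: 330 - q = 614/7 + (1/7)q gives q* = 212 and p* = 118.
With the rebate, buyers effectively pay pb = ps − 58, where ps is the price sellers receive.
On the curves, pb = 330 - q and ps = 614/7 + (1/7)q; the wedge ps − pb = 58 gives 614/7 + (1/7)q − (330 - q) = 58, so q' = 262.75.
Then pb = 330 − 1·262.75 = 67.25 and ps = 614/7 + (1/7)·262.75 = 125.25.
Buyers' price falls by p* − pb = 118 − 67.25 = 50.75; sellers' price rises by ps − p* = 125.25 − 118 = 7.25.

Buyers gain €50.75 per unit; sellers gain €7.25 per unit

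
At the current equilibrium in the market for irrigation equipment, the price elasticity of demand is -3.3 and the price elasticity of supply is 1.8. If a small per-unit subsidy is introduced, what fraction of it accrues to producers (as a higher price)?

For a small subsidy around the equilibrium, the benefit split depends on the relative slopes, which at a point are proportional to the elasticities.
Buyer share = εs/(εs + |εd|) = 1.8/(1.8 + 3.3) = 6/17; seller share = |εd|/(εs + |εd|) = 11/17.
So producers capture 11/17 of the subsidy.

Producer share = 11/17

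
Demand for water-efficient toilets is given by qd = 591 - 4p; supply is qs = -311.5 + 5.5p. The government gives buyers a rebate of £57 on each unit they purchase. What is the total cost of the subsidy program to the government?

Pre-subsidy: 591 - 4p = -311.5 + 5.5p gives p* = 95, q* = 211.
With the rebate, buyers effectively pay pb = ps − 57, where ps is the price sellers receive.
Demand in terms of ps becomes qd = 591 − 4(ps − 57) = 819 - 4ps. Setting this equal to supply: 819 - 4ps = -311.5 + 5.5ps, so ps = 119.
Buyers pay pb = 119 − 57 = 62; q' = -311.5 + 5.5·119 = 343.
Government outlay = subsidy × quantity = 57 × 343 = 19551.

Government cost = £19551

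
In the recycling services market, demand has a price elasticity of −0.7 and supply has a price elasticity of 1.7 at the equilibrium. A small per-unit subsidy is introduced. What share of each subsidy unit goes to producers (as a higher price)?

Producer share = 7/24

For a small subsidy around the equilibrium, the benefit split depends on the relative slopes, which at a point are proportional to the elasticities.
Buyer share = εs/(εs + |εd|) = 1.7/(1.7 + 0.7) = 17/24; seller share = |εd|/(εs + |εd|) = 7/24.
So producers capture 7/24 of the subsidy.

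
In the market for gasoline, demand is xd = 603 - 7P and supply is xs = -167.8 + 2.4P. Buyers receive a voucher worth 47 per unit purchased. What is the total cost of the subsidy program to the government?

Pre-subsidy: 603 - 7P = -167.8 + 2.4P gives P* = 82, x* = 29.
With the rebate, buyers effectively pay Pb = Ps − 47, where Ps is the price sellers receive.
Demand in terms of Ps becomes xd = 603 − 7(Ps − 47) = 932 - 7Ps. Setting this equal to supply: 932 - 7Ps = -167.8 + 2.4Ps, so Ps = 117.
Buyers pay Pb = 117 − 47 = 70; x' = -167.8 + 2.4·117 = 113.
Government outlay = subsidy × quantity = 47 × 113 = 5311.

Government cost = 5311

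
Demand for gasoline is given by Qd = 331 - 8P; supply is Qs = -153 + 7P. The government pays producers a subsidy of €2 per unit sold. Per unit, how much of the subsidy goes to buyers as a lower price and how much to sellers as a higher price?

Buyers gain 14/15 per unit; sellers gain 16/15 per unit

Pre-subsidy: 331 - 8P = -153 + 7P gives P* = 484/15, Q* = 1093/15.
With the subsidy, sellers receive Ps = Pb + 2 for each unit, where Pb is the price buyers pay.
Supply in terms of Pb becomes Qs = -153 + 7(Pb + 2) = -139 + 7Pb. Setting this equal to demand: 331 - 8Pb = -139 + 7Pb, so Pb = 94/3.
Sellers receive Ps = 94/3 + 2 = 100/3; Q' = 331 − 8·(94/3) = 241/3.
Buyers' price falls by P* − Pb = 484/15 − 94/3 = 14/15; sellers' price rises by Ps − P* = 100/3 − 484/15 = 16/15.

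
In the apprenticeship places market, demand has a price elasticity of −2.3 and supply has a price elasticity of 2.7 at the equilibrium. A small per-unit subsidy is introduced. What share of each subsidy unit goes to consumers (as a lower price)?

Consumer share = 0.54

For a small subsidy around the equilibrium, the benefit split depends on the relative slopes, which at a point are proportional to the elasticities.
Buyer share = εs/(εs + |εd|) = 2.7/(2.7 + 2.3) = 0.54; seller share = |εd|/(εs + |εd|) = 0.46.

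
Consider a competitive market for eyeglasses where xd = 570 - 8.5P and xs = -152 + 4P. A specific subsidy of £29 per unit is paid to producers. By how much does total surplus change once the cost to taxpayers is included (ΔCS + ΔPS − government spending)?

Pre-subsidy: 570 - 8.5P = -152 + 4P gives P* = 57.76, x* = 79.04.
With the subsidy, sellers receive Ps = Pb + 29 for each unit, where Pb is the price buyers pay.
Supply in terms of Pb becomes xs = -152 + 4(Pb + 29) = -36 + 4Pb. Setting this equal to demand: 570 - 8.5Pb = -36 + 4Pb, so Pb = 48.48.
Sellers receive Ps = 48.48 + 29 = 77.48; x' = 570 − 8.5·48.48 = 157.92.
ΔCS = ½(79.04 + 157.92)(57.76 − 48.48) = 1099.4944; ΔPS = ½(79.04 + 157.92)(77.48 − 57.76) = 2336.4256.
Government spending = 29 × 157.92 = 4579.68.
Net change = 1099.4944 + 2336.4256 − 4579.68 = -1143.76. The loss equals the DWL triangle ½·29·78.88.

Net change in total surplus = -£1143.76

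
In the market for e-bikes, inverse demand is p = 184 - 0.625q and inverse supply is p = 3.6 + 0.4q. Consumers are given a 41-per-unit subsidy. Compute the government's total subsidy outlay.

Government cost = 8856

Pre-subsidy: 184 - 0.625q = 3.6 + 0.4q gives q* = 176 and p* = 74.
With the rebate, buyers effectively pay pb = ps − 41, where ps is the price sellers receive.
On the curves, pb = 184 - 0.625q and ps = 3.6 + 0.4q; the wedge ps − pb = 41 gives 3.6 + 0.4q − (184 - 0.625q) = 41, so q' = 216.
Then pb = 184 − 0.625·216 = 49 and ps = 3.6 + 0.4·216 = 90.
Government outlay = subsidy × quantity = 41 × 216 = 8856.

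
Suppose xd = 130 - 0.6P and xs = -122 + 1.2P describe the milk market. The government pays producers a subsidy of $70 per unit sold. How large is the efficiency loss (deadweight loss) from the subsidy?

Deadweight loss = $980

Pre-subsidy: 130 - 0.6P = -122 + 1.2P gives P* = 140, x* = 46.
With the subsidy, sellers receive Ps = Pb + 70 for each unit, where Pb is the price buyers pay.
Supply in terms of Pb becomes xs = -122 + 1.2(Pb + 70) = -38 + 1.2Pb. Setting this equal to demand: 130 - 0.6Pb = -38 + 1.2Pb, so Pb = 280/3.
Sellers receive Ps = 280/3 + 70 = 490/3; x' = 130 − 0.6·(280/3) = 74.
The subsidy expands output by 74 − 46 = 28 past the efficient level; on those units the gap between marginal cost and willingness to pay runs from 0 up to 70.
DWL = ½ × 70 × 28 = 980.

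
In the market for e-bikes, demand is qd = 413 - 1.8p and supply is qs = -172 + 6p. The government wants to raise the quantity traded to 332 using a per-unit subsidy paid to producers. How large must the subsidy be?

Required subsidy s = 39 per unit

At q = 332, invert demand for the buyer price: pb = (413 − 332)/1.8 = 45; invert supply for the seller price: ps = (332 − (-172))/6 = 84.
The subsidy must fill the gap: s = ps − pb = 84 − 45 = 39.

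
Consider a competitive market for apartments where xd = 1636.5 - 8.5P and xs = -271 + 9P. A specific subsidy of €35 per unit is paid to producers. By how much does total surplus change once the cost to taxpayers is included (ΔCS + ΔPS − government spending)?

Pre-subsidy: 1636.5 - 8.5P = -271 + 9P gives P* = 109, x* = 710.
With the subsidy, sellers receive Ps = Pb + 35 for each unit, where Pb is the price buyers pay.
Supply in terms of Pb becomes xs = -271 + 9(Pb + 35) = 44 + 9Pb. Setting this equal to demand: 1636.5 - 8.5Pb = 44 + 9Pb, so Pb = 91.
Sellers receive Ps = 91 + 35 = 126; x' = 1636.5 − 8.5·91 = 863.
ΔCS = ½(710 + 863)(109 − 91) = 14157; ΔPS = ½(710 + 863)(126 − 109) = 13370.5.
Government spending = 35 × 863 = 30205.
Net change = 14157 + 13370.5 − 30205 = -2677.5. The loss equals the DWL triangle ½·35·153.

Net change in total surplus = -€2677.5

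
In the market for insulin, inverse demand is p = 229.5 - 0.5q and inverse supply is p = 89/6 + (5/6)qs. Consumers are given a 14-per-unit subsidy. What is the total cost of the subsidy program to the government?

Pre-subsidy: 229.5 - 0.5q = 89/6 + (5/6)q gives q* = 161 and p* = 149.
With the rebate, buyers effectively pay pb = ps − 14, where ps is the price sellers receive.
On the curves, pb = 229.5 - 0.5q and ps = 89/6 + (5/6)q; the wedge ps − pb = 14 gives 89/6 + (5/6)q − (229.5 - 0.5q) = 14, so q' = 171.5.
Then pb = 229.5 − 0.5·171.5 = 143.75 and ps = 89/6 + (5/6)·171.5 = 157.75.
Government outlay = subsidy × quantity = 14 × 171.5 = 2401.

Government cost = 2401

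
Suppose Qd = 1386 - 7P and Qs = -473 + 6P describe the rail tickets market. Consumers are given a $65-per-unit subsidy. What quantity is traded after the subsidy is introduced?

Pre-subsidy: 1386 - 7P = -473 + 6P gives P* = 143, Q* = 385.
With the rebate, buyers effectively pay Pb = Ps − 65, where Ps is the price sellers receive.
Demand in terms of Ps becomes Qd = 1386 − 7(Ps − 65) = 1841 - 7Ps. Setting this equal to supply: 1841 - 7Ps = -473 + 6Ps, so Ps = 178.
Buyers pay Pb = 178 − 65 = 113; Q' = -473 + 6·178 = 595.

Q' = 595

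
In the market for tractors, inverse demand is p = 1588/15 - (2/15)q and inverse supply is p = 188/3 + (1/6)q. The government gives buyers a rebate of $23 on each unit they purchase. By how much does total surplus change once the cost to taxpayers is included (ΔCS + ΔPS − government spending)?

Pre-subsidy: 1588/15 - (2/15)q = 188/3 + (1/6)q gives q* = 144 and p* = 260/3.
With the rebate, buyers effectively pay pb = ps − 23, where ps is the price sellers receive.
On the curves, pb = 1588/15 - (2/15)q and ps = 188/3 + (1/6)q; the wedge ps − pb = 23 gives 188/3 + (1/6)q − (1588/15 - (2/15)q) = 23, so q' = 662/3.
Then pb = 1588/15 − (2/15)·(662/3) = 688/9 and ps = 188/3 + (1/6)·(662/3) = 895/9.
ΔCS = ½(144 + 662/3)(260/3 − 688/9) = 50324/27; ΔPS = ½(144 + 662/3)(895/9 − 260/3) = 62905/27.
Government spending = 23 × 662/3 = 15226/3.
Net change = 50324/27 + 62905/27 − 15226/3 = -2645/3. The loss equals the DWL triangle ½·23·230/3.

Net change in total surplus = -2645/3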